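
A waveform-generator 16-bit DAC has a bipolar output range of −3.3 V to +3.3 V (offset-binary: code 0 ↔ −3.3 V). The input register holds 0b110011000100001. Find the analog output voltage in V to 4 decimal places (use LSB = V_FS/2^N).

-0.6670 V

LSB = 6.6 V / 2^16 = 100.71 µV.
Code 0b110011000100001 = 26145 decimal.
V_out = (−3.3) + 26145 × 0.000100708 V = -0.666989 V.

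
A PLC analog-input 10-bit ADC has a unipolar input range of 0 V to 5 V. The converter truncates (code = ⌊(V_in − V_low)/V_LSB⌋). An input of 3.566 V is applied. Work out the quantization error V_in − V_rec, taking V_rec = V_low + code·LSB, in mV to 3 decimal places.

1.547 mV

Step size: 5 V ÷ 2^10 = 4.883 mV.
(V_in − V_low)/LSB = (3.566 − 0)/0.00488281 = 730.3168 → code 730 (floor).
Code 730 maps back to 0 + 730×0.00488281 V = 3.5644531 V.
Difference: 0.00154688 V → 1.547 mV.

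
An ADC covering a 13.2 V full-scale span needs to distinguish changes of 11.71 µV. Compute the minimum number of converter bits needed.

21 bits

Number of steps required ≥ 13.2 V / 11.71 µV = 1127241.67.
Need 2^N ≥ 1127241.67; 2^20 = 1048576, 2^21 = 2097152.
Minimum N = 21.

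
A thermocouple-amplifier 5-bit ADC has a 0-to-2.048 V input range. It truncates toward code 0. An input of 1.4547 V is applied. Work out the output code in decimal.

Full-scale span = 2.048 V; LSB = 2.048/2^5 = 64.000 mV.
Input sits at 22.730 steps above V_low.
Floor → code 22.

code 22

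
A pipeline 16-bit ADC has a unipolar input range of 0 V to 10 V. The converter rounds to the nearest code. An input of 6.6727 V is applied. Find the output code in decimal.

code 43730

Full-scale span = 10 V; LSB = 10/2^16 = 152.59 µV.
(V_in − V_low)/LSB = (6.6727 − 0) / 0.000152588 = 43730.207.
So the output code is 43730.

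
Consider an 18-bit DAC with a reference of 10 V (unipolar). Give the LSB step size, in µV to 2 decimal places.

Full-scale span = 10 V.
LSB = 10 / 2^18 = 10 / 262144 = 3.8147e-05 V = 38.15 µV.

38.15 µV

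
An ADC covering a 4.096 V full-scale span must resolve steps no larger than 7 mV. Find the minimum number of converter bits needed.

Number of steps required ≥ 4.096 V / 7 mV = 585.14.
Need 2^N ≥ 585.14; 2^9 = 512, 2^10 = 1024.
Minimum N = 10.

10 bits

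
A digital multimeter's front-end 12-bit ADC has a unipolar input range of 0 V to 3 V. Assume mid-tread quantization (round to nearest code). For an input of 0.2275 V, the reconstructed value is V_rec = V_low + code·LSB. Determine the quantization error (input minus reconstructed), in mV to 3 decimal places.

Step size: 3 V ÷ 2^12 = 0.732 mV.
(V_in − V_low)/LSB = (0.2275 − 0)/0.000732422 = 310.6133 → code 311 (round).
V_rec = 0 + 311·0.000732422 = 0.2277832 V.
Difference: -0.000283203 V → -0.283 mV.

-0.283 mV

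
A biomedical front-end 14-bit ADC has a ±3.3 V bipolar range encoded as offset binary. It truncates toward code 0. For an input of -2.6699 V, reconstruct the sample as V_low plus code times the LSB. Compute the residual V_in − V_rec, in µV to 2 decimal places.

LSB = 6.6/2^14 = 402.83 µV.
Scaled input = 1564.1755 LSBs, so code = 1564.
V_rec = (−3.3) + 1564·0.000402832 = -2.6699707 V.
Difference: 7.07031e-05 V → 70.70 µV.

70.70 µV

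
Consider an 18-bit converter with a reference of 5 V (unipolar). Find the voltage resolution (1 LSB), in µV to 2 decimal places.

Full-scale span = 5 V.
LSB = 5 / 2^18 = 5 / 262144 = 1.90735e-05 V = 19.07 µV.

19.07 µV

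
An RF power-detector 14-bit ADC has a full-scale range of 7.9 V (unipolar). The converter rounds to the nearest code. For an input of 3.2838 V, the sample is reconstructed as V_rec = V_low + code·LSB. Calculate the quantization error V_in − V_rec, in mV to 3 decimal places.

0.170 mV

Step size: 7.9 V ÷ 2^14 = 482.18 µV.
Scaled input = 6810.3518 LSBs, so code = 6810.
Reconstructed: 3.2836304 V.
Error = 3.2838 − 3.2836304 = 0.000169629 V = 0.170 mV.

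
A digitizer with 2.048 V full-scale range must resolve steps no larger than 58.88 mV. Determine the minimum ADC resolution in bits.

6 bits

Number of steps required ≥ 2.048 V / 58.88 mV = 34.78.
Need 2^N ≥ 34.78; 2^5 = 32, 2^6 = 64.
Minimum N = 6.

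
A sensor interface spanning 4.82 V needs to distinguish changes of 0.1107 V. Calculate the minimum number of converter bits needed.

Number of steps required ≥ 4.82 V / 0.1107 V = 43.54.
Need 2^N ≥ 43.54; 2^5 = 32, 2^6 = 64.
Minimum N = 6.

6 bits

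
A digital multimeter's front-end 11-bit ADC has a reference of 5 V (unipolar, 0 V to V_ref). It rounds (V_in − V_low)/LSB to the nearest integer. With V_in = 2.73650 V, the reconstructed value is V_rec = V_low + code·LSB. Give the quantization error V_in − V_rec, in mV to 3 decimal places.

One LSB is 5 V / 2048 = 2.441 mV.
Scaled input = 1120.8704 LSBs, so code = 1121.
Code 1121 maps back to 0 + 1121×0.00244141 V = 2.7368164 V.
Difference: -0.000316406 V → -0.316 mV.

-0.316 mV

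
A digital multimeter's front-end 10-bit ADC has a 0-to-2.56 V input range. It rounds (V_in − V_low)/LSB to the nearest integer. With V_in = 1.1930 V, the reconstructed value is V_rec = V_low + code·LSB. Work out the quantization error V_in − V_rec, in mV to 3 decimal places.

One LSB is 2.56 V / 1024 = 2.500 mV.
(1.1930 − 0)/0.0025 = 477.2000; round gives code 477.
Reconstructed: 1.1925 V.
Difference: 0.0005 V → 0.500 mV.

0.500 mV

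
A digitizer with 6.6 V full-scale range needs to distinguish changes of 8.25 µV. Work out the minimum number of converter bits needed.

Number of steps required ≥ 6.6 V / 8.25 µV = 800000.00.
Need 2^N ≥ 800000.00; 2^19 = 524288, 2^20 = 1048576.
Minimum N = 20.

20 bits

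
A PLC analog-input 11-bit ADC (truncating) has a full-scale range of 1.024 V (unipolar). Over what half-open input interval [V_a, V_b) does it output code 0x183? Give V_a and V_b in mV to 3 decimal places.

LSB = 1.024/2^11 = 0.500 mV.
Code 0x183 = 387 decimal.
V_a = V_low + 387·LSB = 0.1935 V; V_b = V_low + 388·LSB = 0.194 V.

[193.500 mV, 194.000 mV)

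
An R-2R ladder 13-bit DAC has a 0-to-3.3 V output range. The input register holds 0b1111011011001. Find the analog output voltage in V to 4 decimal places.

3.1812 V

LSB = 3.3 V / 2^13 = 402.83 µV.
Code 0b1111011011001 = 7897 decimal.
V_out = 0 + 7897 × 0.000402832 V = 3.18116 V.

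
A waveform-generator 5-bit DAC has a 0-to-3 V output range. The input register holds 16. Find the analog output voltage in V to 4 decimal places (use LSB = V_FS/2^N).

LSB = 3 V / 2^5 = 93.750 mV.
V_out = 0 + 16 × 0.09375 V = 1.5 V.

1.5000 V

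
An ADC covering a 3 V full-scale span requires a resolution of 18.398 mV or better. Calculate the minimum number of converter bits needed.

8 bits

Number of steps required ≥ 3 V / 18.398 mV = 163.06.
Need 2^N ≥ 163.06; 2^7 = 128, 2^8 = 256.
Minimum N = 8.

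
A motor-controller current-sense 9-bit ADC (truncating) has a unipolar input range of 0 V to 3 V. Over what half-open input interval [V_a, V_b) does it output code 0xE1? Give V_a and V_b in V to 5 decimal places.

[1.31836 V, 1.32422 V)

LSB = 3/2^9 = 5.859 mV.
Code 0xE1 = 225 decimal.
V_a = V_low + 225·LSB = 1.31836 V; V_b = V_low + 226·LSB = 1.32422 V.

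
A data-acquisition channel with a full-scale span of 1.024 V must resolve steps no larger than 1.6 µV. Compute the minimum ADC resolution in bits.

Number of steps required ≥ 1.024 V / 1.6 µV = 640000.00.
Need 2^N ≥ 640000.00; 2^19 = 524288, 2^20 = 1048576.
Minimum N = 20.

20 bits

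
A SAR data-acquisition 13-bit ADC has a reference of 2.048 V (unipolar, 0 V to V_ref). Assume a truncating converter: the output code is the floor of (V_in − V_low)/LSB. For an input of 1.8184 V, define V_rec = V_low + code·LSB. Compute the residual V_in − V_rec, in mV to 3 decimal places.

0.150 mV

Step size: 2.048 V ÷ 2^13 = 250.00 µV.
(1.8184 − 0)/0.00025 = 7273.6000; ⌊·⌋ gives code 7273.
V_rec = 0 + 7273·0.00025 = 1.81825 V.
Error = 1.8184 − 1.81825 = 0.00015 V = 0.150 mV.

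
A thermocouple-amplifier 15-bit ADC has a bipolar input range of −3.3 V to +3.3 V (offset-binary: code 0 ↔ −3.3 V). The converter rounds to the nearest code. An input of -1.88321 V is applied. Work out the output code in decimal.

Full-scale span = 6.6 V; LSB = 6.6/2^15 = 201.42 µV.
(V_in − V_low)/LSB = (-1.88321 − (−3.3)) / 0.000201416 = 7034.148.
So the output code is 7034.

code 7034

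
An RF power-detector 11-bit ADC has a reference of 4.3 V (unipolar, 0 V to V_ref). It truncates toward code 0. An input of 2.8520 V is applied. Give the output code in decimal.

LSB = 4.3 V / 2048 = 2.100 mV.
(2.8520 − 0) / 0.00209961 = 1358.348 LSBs.
⌊·⌋(1358.348) = 1358.

code 1358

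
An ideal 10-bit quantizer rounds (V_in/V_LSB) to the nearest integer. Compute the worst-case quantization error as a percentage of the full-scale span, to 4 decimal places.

Rounding → worst-case error = ½ LSB = V_FS/2^11, so 100/2048 = 0.0488281 % of full scale.

0.0488 %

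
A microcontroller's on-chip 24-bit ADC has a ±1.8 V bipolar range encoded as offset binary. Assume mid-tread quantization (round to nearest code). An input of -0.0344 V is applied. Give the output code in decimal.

code 8228292

Full-scale span = 3.6 V; LSB = 3.6/2^24 = 0.21 µV.
(V_in − V_low)/LSB = (-0.0344 − (−1.8)) / 2.14577e-07 = 8228292.380.
round(8228292.380) = 8228292.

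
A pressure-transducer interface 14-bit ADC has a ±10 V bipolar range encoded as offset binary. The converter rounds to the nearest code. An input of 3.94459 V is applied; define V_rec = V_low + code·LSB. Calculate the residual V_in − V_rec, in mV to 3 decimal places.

0.498 mV

One LSB is 20 V / 16384 = 1.221 mV.
(3.94459 − (−10))/0.0012207 = 11423.4081; round gives code 11423.
V_rec = (−10) + 11423·0.0012207 = 3.9440918 V.
Error = 3.94459 − 3.9440918 = 0.000498203 V = 0.498 mV.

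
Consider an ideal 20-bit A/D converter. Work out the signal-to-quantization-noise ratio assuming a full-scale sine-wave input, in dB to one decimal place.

122.2 dB

SNR ≈ 6.02·N + 1.76 dB = 6.02·20 + 1.76 = 122.16 dB.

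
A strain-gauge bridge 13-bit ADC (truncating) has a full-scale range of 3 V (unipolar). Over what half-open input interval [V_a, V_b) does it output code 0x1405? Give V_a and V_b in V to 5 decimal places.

LSB = 3/2^13 = 366.21 µV.
Code 0x1405 = 5125 decimal.
V_a = V_low + 5125·LSB = 1.87683 V; V_b = V_low + 5126·LSB = 1.8772 V.

[1.87683 V, 1.87720 V)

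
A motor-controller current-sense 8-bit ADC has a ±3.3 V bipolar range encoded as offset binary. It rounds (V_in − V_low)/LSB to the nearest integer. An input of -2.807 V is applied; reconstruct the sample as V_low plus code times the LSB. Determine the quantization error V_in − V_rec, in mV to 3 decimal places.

3.156 mV

LSB = 6.6/2^8 = 25.781 mV.
(V_in − V_low)/LSB = (-2.807 − (−3.3))/0.0257812 = 19.1224 → code 19 (round).
Reconstructed: -2.8101562 V.
V_in − V_rec = 0.00315625 V = 3.156 mV.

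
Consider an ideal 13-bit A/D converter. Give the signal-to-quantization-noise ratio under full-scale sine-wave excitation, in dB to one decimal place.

SNR ≈ 6.02·N + 1.76 dB = 6.02·13 + 1.76 = 80.02 dB.

80.0 dB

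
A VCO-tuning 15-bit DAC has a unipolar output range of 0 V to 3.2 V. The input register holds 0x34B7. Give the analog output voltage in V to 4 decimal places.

LSB = 3.2 V / 2^15 = 97.66 µV.
Code 0x34B7 = 13495 decimal.
V_out = 0 + 13495 × 9.76563e-05 V = 1.31787 V.

1.3179 V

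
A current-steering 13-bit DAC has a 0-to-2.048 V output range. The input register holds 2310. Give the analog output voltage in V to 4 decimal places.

LSB = 2.048 V / 2^13 = 250.00 µV.
V_out = 0 + 2310 × 0.00025 V = 0.5775 V.

0.5775 V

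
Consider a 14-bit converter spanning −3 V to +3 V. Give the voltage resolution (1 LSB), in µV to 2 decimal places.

366.21 µV

Full-scale span = 6 V.
LSB = 6 / 2^14 = 6 / 16384 = 0.000366211 V = 366.21 µV.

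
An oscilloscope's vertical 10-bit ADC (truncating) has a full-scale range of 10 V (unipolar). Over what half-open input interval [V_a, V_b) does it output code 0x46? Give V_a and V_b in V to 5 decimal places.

LSB = 10/2^10 = 9.766 mV.
Code 0x46 = 70 decimal.
V_a = V_low + 70·LSB = 0.683594 V; V_b = V_low + 71·LSB = 0.693359 V.

[0.68359 V, 0.69336 V)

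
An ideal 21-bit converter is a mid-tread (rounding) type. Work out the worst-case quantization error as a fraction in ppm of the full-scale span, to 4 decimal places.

Rounding → worst-case error = ½ LSB = V_FS/2^22, so 1e+06/4194304 = 0.238419 ppm of full scale.

0.2384 ppm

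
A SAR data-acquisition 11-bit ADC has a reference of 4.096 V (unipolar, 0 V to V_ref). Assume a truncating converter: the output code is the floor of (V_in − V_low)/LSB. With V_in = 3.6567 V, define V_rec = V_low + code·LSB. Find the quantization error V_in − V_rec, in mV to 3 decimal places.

One LSB is 4.096 V / 2048 = 2.000 mV.
(V_in − V_low)/LSB = (3.6567 − 0)/0.002 = 1828.3500 → code 1828 (floor).
Reconstructed: 3.656 V.
Difference: 0.0007 V → 0.700 mV.

0.700 mV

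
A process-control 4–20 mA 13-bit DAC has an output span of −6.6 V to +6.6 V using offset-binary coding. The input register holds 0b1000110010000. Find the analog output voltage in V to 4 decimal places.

LSB = 13.2 V / 2^13 = 1.611 mV.
Code 0b1000110010000 = 4496 decimal.
V_out = (−6.6) + 4496 × 0.00161133 V = 0.644531 V.

0.6445 V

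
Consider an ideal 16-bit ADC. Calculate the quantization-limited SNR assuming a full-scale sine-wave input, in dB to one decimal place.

98.1 dB

SNR ≈ 6.02·N + 1.76 dB = 6.02·16 + 1.76 = 98.08 dB.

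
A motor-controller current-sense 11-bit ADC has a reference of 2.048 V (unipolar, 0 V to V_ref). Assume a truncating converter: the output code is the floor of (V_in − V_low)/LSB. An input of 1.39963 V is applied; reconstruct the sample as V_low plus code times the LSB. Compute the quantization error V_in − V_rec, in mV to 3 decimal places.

0.630 mV

LSB = 2.048/2^11 = 1.000 mV.
(1.39963 − 0)/0.001 = 1399.6300; ⌊·⌋ gives code 1399.
Reconstructed: 1.399 V.
Error = 1.39963 − 1.399 = 0.00063 V = 0.630 mV.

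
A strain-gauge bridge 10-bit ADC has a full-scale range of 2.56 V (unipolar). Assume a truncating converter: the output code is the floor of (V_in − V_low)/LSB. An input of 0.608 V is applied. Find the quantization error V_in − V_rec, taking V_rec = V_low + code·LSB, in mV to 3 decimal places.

0.500 mV

One LSB is 2.56 V / 1024 = 2.500 mV.
Scaled input = 243.2000 LSBs, so code = 243.
Code 243 maps back to 0 + 243×0.0025 V = 0.6075 V.
Error = 0.608 − 0.6075 = 0.0005 V = 0.500 mV.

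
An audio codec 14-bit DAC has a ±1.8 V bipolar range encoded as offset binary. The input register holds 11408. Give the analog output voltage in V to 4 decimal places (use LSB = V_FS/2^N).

0.7066 V

LSB = 3.6 V / 2^14 = 219.73 µV.
V_out = (−1.8) + 11408 × 0.000219727 V = 0.706641 V.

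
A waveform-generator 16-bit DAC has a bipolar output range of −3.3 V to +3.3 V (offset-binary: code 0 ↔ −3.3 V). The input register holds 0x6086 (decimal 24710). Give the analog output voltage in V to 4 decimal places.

LSB = 6.6 V / 2^16 = 100.71 µV.
Code 0x6086 = 24710 decimal.
V_out = (−3.3) + 24710 × 0.000100708 V = -0.811505 V.

-0.8115 V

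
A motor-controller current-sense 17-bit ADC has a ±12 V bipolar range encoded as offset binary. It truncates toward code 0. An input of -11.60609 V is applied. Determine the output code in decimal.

code 2151

LSB = 24 V / 131072 = 183.11 µV.
Input sits at 2151.274 steps above V_low.
⌊·⌋(2151.274) = 2151.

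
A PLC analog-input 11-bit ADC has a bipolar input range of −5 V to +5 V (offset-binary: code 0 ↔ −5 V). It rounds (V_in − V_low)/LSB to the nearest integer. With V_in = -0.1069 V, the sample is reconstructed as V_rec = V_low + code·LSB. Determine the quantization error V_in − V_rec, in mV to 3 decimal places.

One LSB is 10 V / 2048 = 4.883 mV.
(-0.1069 − (−5))/0.00488281 = 1002.1069; round gives code 1002.
Reconstructed: -0.10742188 V.
V_in − V_rec = 0.000521875 V = 0.522 mV.

0.522 mV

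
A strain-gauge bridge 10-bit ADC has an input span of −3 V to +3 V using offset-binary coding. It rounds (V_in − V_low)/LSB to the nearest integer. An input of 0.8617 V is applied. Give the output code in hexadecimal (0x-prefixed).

With 1024 levels over 6 V, one step is 5.859 mV.
(0.8617 − (−3)) / 0.00585938 = 659.063 LSBs.
So the output code is 659.
In hexadecimal (0x-prefixed): 0x293.

code 0x293 (decimal 659)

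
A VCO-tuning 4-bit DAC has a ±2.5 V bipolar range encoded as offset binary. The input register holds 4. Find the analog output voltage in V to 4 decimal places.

LSB = 5 V / 2^4 = 312.500 mV.
V_out = (−2.5) + 4 × 0.3125 V = -1.25 V.

-1.2500 V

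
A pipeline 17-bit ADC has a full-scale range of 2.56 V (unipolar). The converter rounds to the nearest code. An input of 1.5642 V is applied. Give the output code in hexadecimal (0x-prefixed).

code 0x138D7 (decimal 80087)

Full-scale span = 2.56 V; LSB = 2.56/2^17 = 19.53 µV.
(V_in − V_low)/LSB = (1.5642 − 0) / 1.95313e-05 = 80087.040.
Round → code 80087.
In hexadecimal (0x-prefixed): 0x138D7.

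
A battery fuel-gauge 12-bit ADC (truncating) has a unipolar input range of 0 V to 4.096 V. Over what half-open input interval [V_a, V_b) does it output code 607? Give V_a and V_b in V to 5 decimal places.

LSB = 4.096/2^12 = 1.000 mV.
V_a = V_low + 607·LSB = 0.607 V; V_b = V_low + 608·LSB = 0.608 V.

[0.60700 V, 0.60800 V)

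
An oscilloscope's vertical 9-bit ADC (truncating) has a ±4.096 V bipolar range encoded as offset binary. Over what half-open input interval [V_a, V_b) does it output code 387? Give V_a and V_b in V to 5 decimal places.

LSB = 8.192/2^9 = 16.000 mV.
V_a = V_low + 387·LSB = 2.096 V; V_b = V_low + 388·LSB = 2.112 V.

[2.09600 V, 2.11200 V)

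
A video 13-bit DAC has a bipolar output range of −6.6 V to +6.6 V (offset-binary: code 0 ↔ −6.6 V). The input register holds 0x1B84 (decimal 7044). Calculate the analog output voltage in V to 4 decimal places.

4.7502 V

LSB = 13.2 V / 2^13 = 1.611 mV.
Code 0x1B84 = 7044 decimal.
V_out = (−6.6) + 7044 × 0.00161133 V = 4.7502 V.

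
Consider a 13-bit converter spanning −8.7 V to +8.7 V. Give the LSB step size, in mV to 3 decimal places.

Full-scale span = 17.4 V.
LSB = 17.4 / 2^13 = 17.4 / 8192 = 0.00212402 V = 2.124 mV.

2.124 mV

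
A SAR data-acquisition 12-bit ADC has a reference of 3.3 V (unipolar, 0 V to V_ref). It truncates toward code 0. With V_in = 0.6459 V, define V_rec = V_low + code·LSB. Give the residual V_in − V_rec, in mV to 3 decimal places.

One LSB is 3.3 V / 4096 = 0.806 mV.
Scaled input = 801.6989 LSBs, so code = 801.
Reconstructed: 0.64533691 V.
Difference: 0.000563086 V → 0.563 mV.

0.563 mV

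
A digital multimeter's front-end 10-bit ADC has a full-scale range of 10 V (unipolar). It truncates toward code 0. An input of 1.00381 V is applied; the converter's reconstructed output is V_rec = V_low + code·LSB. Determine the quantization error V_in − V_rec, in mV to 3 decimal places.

Step size: 10 V ÷ 2^10 = 9.766 mV.
(V_in − V_low)/LSB = (1.00381 − 0)/0.00976562 = 102.7901 → code 102 (floor).
Reconstructed: 0.99609375 V.
Difference: 0.00771625 V → 7.716 mV.

7.716 mV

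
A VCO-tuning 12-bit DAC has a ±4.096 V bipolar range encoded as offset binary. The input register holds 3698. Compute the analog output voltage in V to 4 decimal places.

LSB = 8.192 V / 2^12 = 2.000 mV.
V_out = (−4.096) + 3698 × 0.002 V = 3.3 V.

3.3000 V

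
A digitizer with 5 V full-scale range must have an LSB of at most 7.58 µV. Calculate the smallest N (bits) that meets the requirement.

Number of steps required ≥ 5 V / 7.58 µV = 659630.61.
Need 2^N ≥ 659630.61; 2^19 = 524288, 2^20 = 1048576.
Minimum N = 20.

20 bits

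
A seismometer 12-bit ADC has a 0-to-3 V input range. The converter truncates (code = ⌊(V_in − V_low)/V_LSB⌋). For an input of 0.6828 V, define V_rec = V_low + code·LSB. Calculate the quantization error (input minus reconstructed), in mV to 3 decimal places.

0.183 mV

LSB = 3/2^12 = 0.732 mV.
Scaled input = 932.2496 LSBs, so code = 932.
Reconstructed: 0.68261719 V.
Error = 0.6828 − 0.68261719 = 0.000182813 V = 0.183 mV.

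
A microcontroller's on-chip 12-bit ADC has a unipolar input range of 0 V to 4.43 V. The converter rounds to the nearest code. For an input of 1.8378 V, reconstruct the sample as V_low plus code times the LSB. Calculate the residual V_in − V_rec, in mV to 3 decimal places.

0.258 mV

LSB = 4.43/2^12 = 1.082 mV.
Scaled input = 1699.2390 LSBs, so code = 1699.
Reconstructed: 1.8375415 V.
Difference: 0.000258496 V → 0.258 mV.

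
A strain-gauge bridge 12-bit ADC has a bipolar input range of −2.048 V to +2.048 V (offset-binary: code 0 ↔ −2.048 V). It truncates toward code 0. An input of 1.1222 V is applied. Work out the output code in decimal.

code 3170

Full-scale span = 4.096 V; LSB = 4.096/2^12 = 1.000 mV.
(1.1222 − (−2.048)) / 0.001 = 3170.200 LSBs.
Floor → code 3170.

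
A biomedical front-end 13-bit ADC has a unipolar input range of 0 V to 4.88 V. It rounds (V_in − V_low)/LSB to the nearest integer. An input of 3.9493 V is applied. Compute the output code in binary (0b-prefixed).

code 0b1100111100110 (decimal 6630)

LSB = 4.88 V / 8192 = 0.596 mV.
Input sits at 6629.645 steps above V_low.
Round → code 6630.
In binary (0b-prefixed): 0b1100111100110.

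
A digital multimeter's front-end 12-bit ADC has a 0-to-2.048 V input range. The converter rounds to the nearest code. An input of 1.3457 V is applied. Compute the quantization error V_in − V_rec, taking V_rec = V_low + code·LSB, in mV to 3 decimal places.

0.200 mV

One LSB is 2.048 V / 4096 = 0.500 mV.
Scaled input = 2691.4000 LSBs, so code = 2691.
Reconstructed: 1.3455 V.
Difference: 0.0002 V → 0.200 mV.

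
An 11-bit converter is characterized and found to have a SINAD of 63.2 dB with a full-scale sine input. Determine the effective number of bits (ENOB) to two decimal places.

ENOB = (SINAD − 1.76) / 6.02 = (63.2 − 1.76)/6.02 = 10.206.

10.21 bits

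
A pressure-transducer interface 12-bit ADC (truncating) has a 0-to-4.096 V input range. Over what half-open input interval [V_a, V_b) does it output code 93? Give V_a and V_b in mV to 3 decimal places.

LSB = 4.096/2^12 = 1.000 mV.
V_a = V_low + 93·LSB = 0.093 V; V_b = V_low + 94·LSB = 0.094 V.

[93.000 mV, 94.000 mV)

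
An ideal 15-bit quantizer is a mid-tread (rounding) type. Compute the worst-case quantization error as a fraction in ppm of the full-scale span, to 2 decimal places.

Rounding → worst-case error = ½ LSB = V_FS/2^16, so 1e+06/65536 = 15.2588 ppm of full scale.

15.26 ppm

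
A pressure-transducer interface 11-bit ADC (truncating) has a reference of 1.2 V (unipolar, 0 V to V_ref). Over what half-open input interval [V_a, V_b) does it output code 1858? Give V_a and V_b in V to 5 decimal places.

LSB = 1.2/2^11 = 0.586 mV.
V_a = V_low + 1858·LSB = 1.08867 V; V_b = V_low + 1859·LSB = 1.08926 V.

[1.08867 V, 1.08926 V)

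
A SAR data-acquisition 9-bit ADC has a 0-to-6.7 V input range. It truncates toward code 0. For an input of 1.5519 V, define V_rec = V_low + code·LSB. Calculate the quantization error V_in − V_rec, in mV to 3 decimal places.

7.759 mV

Step size: 6.7 V ÷ 2^9 = 13.086 mV.
Scaled input = 118.5930 LSBs, so code = 118.
Reconstructed: 1.5441406 V.
Error = 1.5519 − 1.5441406 = 0.00775937 V = 7.759 mV.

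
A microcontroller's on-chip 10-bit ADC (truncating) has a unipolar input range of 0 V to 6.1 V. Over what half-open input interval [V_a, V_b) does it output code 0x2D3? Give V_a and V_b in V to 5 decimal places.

LSB = 6.1/2^10 = 5.957 mV.
Code 0x2D3 = 723 decimal.
V_a = V_low + 723·LSB = 4.30693 V; V_b = V_low + 724·LSB = 4.31289 V.

[4.30693 V, 4.31289 V)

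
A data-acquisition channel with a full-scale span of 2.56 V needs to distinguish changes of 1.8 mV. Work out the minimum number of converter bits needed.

Number of steps required ≥ 2.56 V / 1.8 mV = 1422.22.
Need 2^N ≥ 1422.22; 2^10 = 1024, 2^11 = 2048.
Minimum N = 11.

11 bits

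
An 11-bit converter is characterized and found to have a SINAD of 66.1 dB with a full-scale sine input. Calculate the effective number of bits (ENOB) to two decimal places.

10.69 bits

ENOB = (SINAD − 1.76) / 6.02 = (66.1 − 1.76)/6.02 = 10.688.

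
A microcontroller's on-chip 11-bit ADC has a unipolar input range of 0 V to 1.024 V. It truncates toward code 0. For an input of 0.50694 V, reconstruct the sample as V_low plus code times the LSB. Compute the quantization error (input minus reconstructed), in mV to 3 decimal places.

One LSB is 1.024 V / 2048 = 0.500 mV.
(V_in − V_low)/LSB = (0.50694 − 0)/0.0005 = 1013.8800 → code 1013 (floor).
Code 1013 maps back to 0 + 1013×0.0005 V = 0.5065 V.
V_in − V_rec = 0.00044 V = 0.440 mV.

0.440 mV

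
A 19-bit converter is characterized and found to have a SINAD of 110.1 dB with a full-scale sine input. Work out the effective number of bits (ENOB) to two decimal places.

18.00 bits

ENOB = (SINAD − 1.76) / 6.02 = (110.1 − 1.76)/6.02 = 17.997.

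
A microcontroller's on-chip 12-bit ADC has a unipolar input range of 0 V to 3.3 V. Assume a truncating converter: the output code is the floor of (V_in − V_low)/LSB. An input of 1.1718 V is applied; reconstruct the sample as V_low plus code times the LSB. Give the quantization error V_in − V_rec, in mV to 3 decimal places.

0.364 mV

One LSB is 3.3 V / 4096 = 0.806 mV.
Scaled input = 1454.4524 LSBs, so code = 1454.
Reconstructed: 1.1714355 V.
Difference: 0.000364453 V → 0.364 mV.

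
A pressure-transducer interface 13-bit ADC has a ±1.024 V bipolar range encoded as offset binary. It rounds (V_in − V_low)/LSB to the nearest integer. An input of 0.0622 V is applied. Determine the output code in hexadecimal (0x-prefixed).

code 0x10F9 (decimal 4345)

With 8192 levels over 2.048 V, one step is 250.00 µV.
(0.0622 − (−1.024)) / 0.00025 = 4344.800 LSBs.
Round → code 4345.
In hexadecimal (0x-prefixed): 0x10F9.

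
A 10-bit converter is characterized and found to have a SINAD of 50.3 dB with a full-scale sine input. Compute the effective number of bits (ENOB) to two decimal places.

8.06 bits

ENOB = (SINAD − 1.76) / 6.02 = (50.3 − 1.76)/6.02 = 8.063.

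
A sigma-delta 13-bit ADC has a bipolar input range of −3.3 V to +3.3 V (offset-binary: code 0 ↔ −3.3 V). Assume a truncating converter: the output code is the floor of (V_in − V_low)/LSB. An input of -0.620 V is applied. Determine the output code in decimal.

LSB = 6.6 V / 8192 = 0.806 mV.
Input sits at 3326.448 steps above V_low.
⌊·⌋(3326.448) = 3326.

code 3326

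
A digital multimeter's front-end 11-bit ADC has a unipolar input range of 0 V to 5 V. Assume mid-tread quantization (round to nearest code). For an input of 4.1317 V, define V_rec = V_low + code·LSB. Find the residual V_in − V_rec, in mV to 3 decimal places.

0.841 mV

One LSB is 5 V / 2048 = 2.441 mV.
(4.1317 − 0)/0.00244141 = 1692.3443; round gives code 1692.
V_rec = 0 + 1692·0.00244141 = 4.1308594 V.
Difference: 0.000840625 V → 0.841 mV.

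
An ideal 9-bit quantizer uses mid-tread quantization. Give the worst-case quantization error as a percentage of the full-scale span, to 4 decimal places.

Rounding → worst-case error = ½ LSB = V_FS/2^10, so 100/1024 = 0.0976562 % of full scale.

0.0977 %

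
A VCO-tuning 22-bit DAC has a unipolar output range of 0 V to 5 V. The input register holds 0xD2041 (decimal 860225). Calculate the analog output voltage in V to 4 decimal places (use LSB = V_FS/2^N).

LSB = 5 V / 2^22 = 1.19 µV.
Code 0xD2041 = 860225 decimal.
V_out = 0 + 860225 × 1.19209e-06 V = 1.02547 V.

1.0255 V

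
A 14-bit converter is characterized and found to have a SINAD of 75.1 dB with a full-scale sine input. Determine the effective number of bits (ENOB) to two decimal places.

ENOB = (SINAD − 1.76) / 6.02 = (75.1 − 1.76)/6.02 = 12.183.

12.18 bits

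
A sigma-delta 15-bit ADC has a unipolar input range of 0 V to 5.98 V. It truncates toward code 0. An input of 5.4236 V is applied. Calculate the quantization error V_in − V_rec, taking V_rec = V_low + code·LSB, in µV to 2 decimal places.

27.61 µV

One LSB is 5.98 V / 32768 = 182.50 µV.
(V_in − V_low)/LSB = (5.4236 − 0)/0.000182495 = 29719.1513 → code 29719 (floor).
V_rec = 0 + 29719·0.000182495 = 5.4235724 V.
V_in − V_rec = 2.76123e-05 V = 27.61 µV.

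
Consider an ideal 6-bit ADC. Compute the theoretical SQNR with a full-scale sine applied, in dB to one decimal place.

37.9 dB

SNR ≈ 6.02·N + 1.76 dB = 6.02·6 + 1.76 = 37.88 dB.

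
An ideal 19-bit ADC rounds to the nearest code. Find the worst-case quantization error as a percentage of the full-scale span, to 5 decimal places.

0.00010 %

Rounding → worst-case error = ½ LSB = V_FS/2^20, so 100/1048576 = 9.53674e-05 % of full scale.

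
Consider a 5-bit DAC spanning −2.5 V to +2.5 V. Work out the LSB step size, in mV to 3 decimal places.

Full-scale span = 5 V.
LSB = 5 / 2^5 = 5 / 32 = 0.15625 V = 156.250 mV.

156.250 mV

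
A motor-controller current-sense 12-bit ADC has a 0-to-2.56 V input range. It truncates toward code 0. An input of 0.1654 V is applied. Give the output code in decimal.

Full-scale span = 2.56 V; LSB = 2.56/2^12 = 0.625 mV.
(V_in − V_low)/LSB = (0.1654 − 0) / 0.000625 = 264.640.
So the output code is 264.

code 264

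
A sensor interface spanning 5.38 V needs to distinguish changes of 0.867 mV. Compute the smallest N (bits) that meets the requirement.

13 bits

Number of steps required ≥ 5.38 V / 0.867 mV = 6205.31.
Need 2^N ≥ 6205.31; 2^12 = 4096, 2^13 = 8192.
Minimum N = 13.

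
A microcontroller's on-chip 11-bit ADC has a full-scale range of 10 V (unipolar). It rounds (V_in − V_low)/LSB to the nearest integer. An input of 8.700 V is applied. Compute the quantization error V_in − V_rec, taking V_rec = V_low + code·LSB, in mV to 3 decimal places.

-1.172 mV

Step size: 10 V ÷ 2^11 = 4.883 mV.
(V_in − V_low)/LSB = (8.700 − 0)/0.00488281 = 1781.7600 → code 1782 (round).
Code 1782 maps back to 0 + 1782×0.00488281 V = 8.7011719 V.
Difference: -0.00117187 V → -1.172 mV.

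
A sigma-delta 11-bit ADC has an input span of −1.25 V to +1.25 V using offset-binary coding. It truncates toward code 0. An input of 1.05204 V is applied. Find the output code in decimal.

With 2048 levels over 2.5 V, one step is 1.221 mV.
(1.05204 − (−1.25)) / 0.0012207 = 1885.831 LSBs.
⌊·⌋(1885.831) = 1885.

code 1885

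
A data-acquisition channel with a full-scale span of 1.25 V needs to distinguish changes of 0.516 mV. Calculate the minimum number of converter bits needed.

12 bits

Number of steps required ≥ 1.25 V / 0.516 mV = 2422.48.
Need 2^N ≥ 2422.48; 2^11 = 2048, 2^12 = 4096.
Minimum N = 12.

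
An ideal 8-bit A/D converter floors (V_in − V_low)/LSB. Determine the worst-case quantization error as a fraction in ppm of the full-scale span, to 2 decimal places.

Truncating → worst-case error = 1 LSB = V_FS/2^8, so 1e+06/256 = 3906.25 ppm of full scale.

3906.25 ppm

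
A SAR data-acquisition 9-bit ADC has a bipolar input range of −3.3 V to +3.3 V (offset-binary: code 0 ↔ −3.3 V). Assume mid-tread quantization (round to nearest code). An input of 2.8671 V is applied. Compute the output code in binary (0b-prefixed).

code 0b111011110 (decimal 478)

With 512 levels over 6.6 V, one step is 12.891 mV.
Input sits at 478.417 steps above V_low.
Round → code 478.
In binary (0b-prefixed): 0b111011110.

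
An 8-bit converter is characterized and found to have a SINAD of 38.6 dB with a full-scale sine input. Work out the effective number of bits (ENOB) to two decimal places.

6.12 bits

ENOB = (SINAD − 1.76) / 6.02 = (38.6 − 1.76)/6.02 = 6.120.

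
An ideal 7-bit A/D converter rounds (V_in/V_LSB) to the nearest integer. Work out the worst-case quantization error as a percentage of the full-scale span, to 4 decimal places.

0.3906 %

Rounding → worst-case error = ½ LSB = V_FS/2^8, so 100/256 = 0.390625 % of full scale.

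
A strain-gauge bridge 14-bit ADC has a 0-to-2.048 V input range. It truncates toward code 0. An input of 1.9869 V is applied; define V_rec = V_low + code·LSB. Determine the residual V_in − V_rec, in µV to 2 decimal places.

Step size: 2.048 V ÷ 2^14 = 125.00 µV.
Scaled input = 15895.2000 LSBs, so code = 15895.
V_rec = 0 + 15895·0.000125 = 1.986875 V.
Difference: 2.5e-05 V → 25.00 µV.

25.00 µV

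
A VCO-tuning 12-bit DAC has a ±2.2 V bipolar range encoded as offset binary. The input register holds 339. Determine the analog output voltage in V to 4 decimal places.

LSB = 4.4 V / 2^12 = 1.074 mV.
V_out = (−2.2) + 339 × 0.00107422 V = -1.83584 V.

-1.8358 V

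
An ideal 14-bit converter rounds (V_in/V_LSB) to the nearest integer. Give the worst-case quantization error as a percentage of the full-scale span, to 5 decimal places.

0.00305 %

Rounding → worst-case error = ½ LSB = V_FS/2^15, so 100/32768 = 0.00305176 % of full scale.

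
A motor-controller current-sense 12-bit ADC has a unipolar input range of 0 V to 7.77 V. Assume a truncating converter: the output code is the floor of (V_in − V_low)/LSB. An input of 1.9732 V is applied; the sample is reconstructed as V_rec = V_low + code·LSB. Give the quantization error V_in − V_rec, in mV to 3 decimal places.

0.348 mV

LSB = 7.77/2^12 = 1.897 mV.
(V_in − V_low)/LSB = (1.9732 − 0)/0.00189697 = 1040.1837 → code 1040 (floor).
Reconstructed: 1.9728516 V.
Difference: 0.000348438 V → 0.348 mV.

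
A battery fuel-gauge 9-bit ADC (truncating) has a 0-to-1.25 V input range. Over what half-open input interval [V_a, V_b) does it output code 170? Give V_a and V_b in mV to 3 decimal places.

LSB = 1.25/2^9 = 2.441 mV.
V_a = V_low + 170·LSB = 0.415039 V; V_b = V_low + 171·LSB = 0.41748 V.

[415.039 mV, 417.480 mV)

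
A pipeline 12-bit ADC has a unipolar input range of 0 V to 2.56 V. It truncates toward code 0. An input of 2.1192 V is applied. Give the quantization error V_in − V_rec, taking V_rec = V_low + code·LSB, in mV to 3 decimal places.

Step size: 2.56 V ÷ 2^12 = 0.625 mV.
(V_in − V_low)/LSB = (2.1192 − 0)/0.000625 = 3390.7200 → code 3390 (floor).
Code 3390 maps back to 0 + 3390×0.000625 V = 2.11875 V.
Error = 2.1192 − 2.11875 = 0.00045 V = 0.450 mV.

0.450 mV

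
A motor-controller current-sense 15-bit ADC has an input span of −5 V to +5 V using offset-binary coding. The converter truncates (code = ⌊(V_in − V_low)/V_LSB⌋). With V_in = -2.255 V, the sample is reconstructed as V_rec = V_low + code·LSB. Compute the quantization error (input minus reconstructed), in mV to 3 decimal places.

0.249 mV

Step size: 10 V ÷ 2^15 = 305.18 µV.
(V_in − V_low)/LSB = (-2.255 − (−5))/0.000305176 = 8994.8160 → code 8994 (floor).
Reconstructed: -2.255249 V.
V_in − V_rec = 0.000249023 V = 0.249 mV.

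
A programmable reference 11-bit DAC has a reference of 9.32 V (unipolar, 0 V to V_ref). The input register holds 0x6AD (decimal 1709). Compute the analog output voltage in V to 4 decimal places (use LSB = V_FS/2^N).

LSB = 9.32 V / 2^11 = 4.551 mV.
Code 0x6AD = 1709 decimal.
V_out = 0 + 1709 × 0.00455078 V = 7.77729 V.

7.7773 V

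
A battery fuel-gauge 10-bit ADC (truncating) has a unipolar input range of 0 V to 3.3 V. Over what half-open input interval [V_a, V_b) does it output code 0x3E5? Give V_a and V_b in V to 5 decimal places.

[3.21299 V, 3.21621 V)

LSB = 3.3/2^10 = 3.223 mV.
Code 0x3E5 = 997 decimal.
V_a = V_low + 997·LSB = 3.21299 V; V_b = V_low + 998·LSB = 3.21621 V.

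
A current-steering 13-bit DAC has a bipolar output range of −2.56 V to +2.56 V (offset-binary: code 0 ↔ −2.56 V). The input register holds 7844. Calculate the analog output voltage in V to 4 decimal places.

2.3425 V

LSB = 5.12 V / 2^13 = 0.625 mV.
V_out = (−2.56) + 7844 × 0.000625 V = 2.3425 V.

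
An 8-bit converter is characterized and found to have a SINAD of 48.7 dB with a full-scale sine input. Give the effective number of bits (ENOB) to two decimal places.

ENOB = (SINAD − 1.76) / 6.02 = (48.7 − 1.76)/6.02 = 7.797.

7.80 bits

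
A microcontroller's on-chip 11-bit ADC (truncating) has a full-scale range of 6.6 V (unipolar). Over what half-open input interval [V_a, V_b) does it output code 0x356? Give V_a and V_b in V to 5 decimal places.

LSB = 6.6/2^11 = 3.223 mV.
Code 0x356 = 854 decimal.
V_a = V_low + 854·LSB = 2.75215 V; V_b = V_low + 855·LSB = 2.75537 V.

[2.75215 V, 2.75537 V)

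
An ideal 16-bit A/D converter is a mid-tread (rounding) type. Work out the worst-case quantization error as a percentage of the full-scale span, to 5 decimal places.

Rounding → worst-case error = ½ LSB = V_FS/2^17, so 100/131072 = 0.000762939 % of full scale.

0.00076 %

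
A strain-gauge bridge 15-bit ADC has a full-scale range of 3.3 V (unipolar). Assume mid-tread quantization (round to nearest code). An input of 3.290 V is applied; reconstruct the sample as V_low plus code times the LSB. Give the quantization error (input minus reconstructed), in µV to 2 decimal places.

-29.91 µV

Step size: 3.3 V ÷ 2^15 = 100.71 µV.
(V_in − V_low)/LSB = (3.290 − 0)/0.000100708 = 32668.7030 → code 32669 (round).
V_rec = 0 + 32669·0.000100708 = 3.2900299 V.
V_in − V_rec = -2.99072e-05 V = -29.91 µV.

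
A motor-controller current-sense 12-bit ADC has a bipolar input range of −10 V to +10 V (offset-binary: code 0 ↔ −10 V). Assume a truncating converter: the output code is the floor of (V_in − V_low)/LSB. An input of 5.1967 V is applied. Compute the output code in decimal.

Full-scale span = 20 V; LSB = 20/2^12 = 4.883 mV.
(5.1967 − (−10)) / 0.00488281 = 3112.284 LSBs.
⌊·⌋(3112.284) = 3112.

code 3112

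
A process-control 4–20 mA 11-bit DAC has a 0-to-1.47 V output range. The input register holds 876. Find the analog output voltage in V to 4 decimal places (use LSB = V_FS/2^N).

LSB = 1.47 V / 2^11 = 0.718 mV.
V_out = 0 + 876 × 0.000717773 V = 0.62877 V.

0.6288 V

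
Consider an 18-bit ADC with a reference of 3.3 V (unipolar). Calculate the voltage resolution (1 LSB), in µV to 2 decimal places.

12.59 µV

Full-scale span = 3.3 V.
LSB = 3.3 / 2^18 = 3.3 / 262144 = 1.25885e-05 V = 12.59 µV.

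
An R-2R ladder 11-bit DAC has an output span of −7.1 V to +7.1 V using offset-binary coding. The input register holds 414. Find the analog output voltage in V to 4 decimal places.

LSB = 14.2 V / 2^11 = 6.934 mV.
V_out = (−7.1) + 414 × 0.00693359 V = -4.22949 V.

-4.2295 V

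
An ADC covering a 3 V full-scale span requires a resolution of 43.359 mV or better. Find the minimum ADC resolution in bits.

Number of steps required ≥ 3 V / 43.359 mV = 69.19.
Need 2^N ≥ 69.19; 2^6 = 64, 2^7 = 128.
Minimum N = 7.

7 bits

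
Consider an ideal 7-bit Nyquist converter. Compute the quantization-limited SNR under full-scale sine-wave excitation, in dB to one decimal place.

SNR ≈ 6.02·N + 1.76 dB = 6.02·7 + 1.76 = 43.90 dB.

43.9 dB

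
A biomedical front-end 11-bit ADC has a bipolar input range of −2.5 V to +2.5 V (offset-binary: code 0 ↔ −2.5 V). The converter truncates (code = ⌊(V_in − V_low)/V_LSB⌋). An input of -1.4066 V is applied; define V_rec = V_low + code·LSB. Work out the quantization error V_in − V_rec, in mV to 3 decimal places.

2.091 mV

LSB = 5/2^11 = 2.441 mV.
(-1.4066 − (−2.5))/0.00244141 = 447.8566; ⌊·⌋ gives code 447.
Reconstructed: -1.4086914 V.
V_in − V_rec = 0.00209141 V = 2.091 mV.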